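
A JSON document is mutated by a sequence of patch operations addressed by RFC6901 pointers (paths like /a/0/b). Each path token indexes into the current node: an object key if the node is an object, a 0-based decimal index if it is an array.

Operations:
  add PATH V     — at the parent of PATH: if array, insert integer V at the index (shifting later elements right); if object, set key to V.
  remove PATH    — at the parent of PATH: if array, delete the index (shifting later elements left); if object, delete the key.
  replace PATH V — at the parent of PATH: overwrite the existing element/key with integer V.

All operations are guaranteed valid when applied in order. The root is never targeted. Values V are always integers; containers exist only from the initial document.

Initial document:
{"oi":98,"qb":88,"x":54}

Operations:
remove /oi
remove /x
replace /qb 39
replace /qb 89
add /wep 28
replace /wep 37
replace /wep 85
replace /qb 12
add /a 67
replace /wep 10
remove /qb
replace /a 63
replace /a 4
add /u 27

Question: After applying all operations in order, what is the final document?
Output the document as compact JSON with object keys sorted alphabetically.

Answer: {"a":4,"u":27,"wep":10}

Derivation:
After op 1 (remove /oi): {"qb":88,"x":54}
After op 2 (remove /x): {"qb":88}
After op 3 (replace /qb 39): {"qb":39}
After op 4 (replace /qb 89): {"qb":89}
After op 5 (add /wep 28): {"qb":89,"wep":28}
After op 6 (replace /wep 37): {"qb":89,"wep":37}
After op 7 (replace /wep 85): {"qb":89,"wep":85}
After op 8 (replace /qb 12): {"qb":12,"wep":85}
After op 9 (add /a 67): {"a":67,"qb":12,"wep":85}
After op 10 (replace /wep 10): {"a":67,"qb":12,"wep":10}
After op 11 (remove /qb): {"a":67,"wep":10}
After op 12 (replace /a 63): {"a":63,"wep":10}
After op 13 (replace /a 4): {"a":4,"wep":10}
After op 14 (add /u 27): {"a":4,"u":27,"wep":10}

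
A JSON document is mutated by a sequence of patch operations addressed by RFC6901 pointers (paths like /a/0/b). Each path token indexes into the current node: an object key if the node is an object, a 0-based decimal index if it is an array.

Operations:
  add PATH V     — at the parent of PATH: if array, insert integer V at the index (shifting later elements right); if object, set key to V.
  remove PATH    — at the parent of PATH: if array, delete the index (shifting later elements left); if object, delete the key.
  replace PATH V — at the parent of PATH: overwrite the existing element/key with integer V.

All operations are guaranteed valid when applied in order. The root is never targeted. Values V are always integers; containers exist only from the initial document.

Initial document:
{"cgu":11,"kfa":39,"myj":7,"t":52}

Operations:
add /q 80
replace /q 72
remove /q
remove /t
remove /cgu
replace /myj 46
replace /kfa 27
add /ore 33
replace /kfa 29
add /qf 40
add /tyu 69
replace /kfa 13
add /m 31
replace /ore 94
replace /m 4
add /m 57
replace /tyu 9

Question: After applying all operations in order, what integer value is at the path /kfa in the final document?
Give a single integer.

Answer: 13

Derivation:
After op 1 (add /q 80): {"cgu":11,"kfa":39,"myj":7,"q":80,"t":52}
After op 2 (replace /q 72): {"cgu":11,"kfa":39,"myj":7,"q":72,"t":52}
After op 3 (remove /q): {"cgu":11,"kfa":39,"myj":7,"t":52}
After op 4 (remove /t): {"cgu":11,"kfa":39,"myj":7}
After op 5 (remove /cgu): {"kfa":39,"myj":7}
After op 6 (replace /myj 46): {"kfa":39,"myj":46}
After op 7 (replace /kfa 27): {"kfa":27,"myj":46}
After op 8 (add /ore 33): {"kfa":27,"myj":46,"ore":33}
After op 9 (replace /kfa 29): {"kfa":29,"myj":46,"ore":33}
After op 10 (add /qf 40): {"kfa":29,"myj":46,"ore":33,"qf":40}
After op 11 (add /tyu 69): {"kfa":29,"myj":46,"ore":33,"qf":40,"tyu":69}
After op 12 (replace /kfa 13): {"kfa":13,"myj":46,"ore":33,"qf":40,"tyu":69}
After op 13 (add /m 31): {"kfa":13,"m":31,"myj":46,"ore":33,"qf":40,"tyu":69}
After op 14 (replace /ore 94): {"kfa":13,"m":31,"myj":46,"ore":94,"qf":40,"tyu":69}
After op 15 (replace /m 4): {"kfa":13,"m":4,"myj":46,"ore":94,"qf":40,"tyu":69}
After op 16 (add /m 57): {"kfa":13,"m":57,"myj":46,"ore":94,"qf":40,"tyu":69}
After op 17 (replace /tyu 9): {"kfa":13,"m":57,"myj":46,"ore":94,"qf":40,"tyu":9}
Value at /kfa: 13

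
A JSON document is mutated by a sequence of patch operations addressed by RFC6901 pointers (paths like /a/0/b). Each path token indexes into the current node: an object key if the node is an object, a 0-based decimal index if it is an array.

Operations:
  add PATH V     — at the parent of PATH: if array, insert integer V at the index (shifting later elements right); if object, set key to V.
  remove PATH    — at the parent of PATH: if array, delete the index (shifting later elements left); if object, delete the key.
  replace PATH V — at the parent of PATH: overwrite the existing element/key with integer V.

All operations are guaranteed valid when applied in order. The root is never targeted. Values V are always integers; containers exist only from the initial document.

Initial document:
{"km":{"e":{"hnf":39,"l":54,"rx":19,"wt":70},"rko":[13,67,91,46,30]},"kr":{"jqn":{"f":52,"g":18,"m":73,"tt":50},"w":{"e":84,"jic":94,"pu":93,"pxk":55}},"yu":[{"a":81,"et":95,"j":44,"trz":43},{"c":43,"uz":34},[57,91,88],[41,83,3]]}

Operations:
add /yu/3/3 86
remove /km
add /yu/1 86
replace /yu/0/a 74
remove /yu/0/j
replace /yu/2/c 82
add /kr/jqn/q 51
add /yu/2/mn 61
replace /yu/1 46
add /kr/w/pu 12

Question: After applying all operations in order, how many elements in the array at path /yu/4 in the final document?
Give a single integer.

After op 1 (add /yu/3/3 86): {"km":{"e":{"hnf":39,"l":54,"rx":19,"wt":70},"rko":[13,67,91,46,30]},"kr":{"jqn":{"f":52,"g":18,"m":73,"tt":50},"w":{"e":84,"jic":94,"pu":93,"pxk":55}},"yu":[{"a":81,"et":95,"j":44,"trz":43},{"c":43,"uz":34},[57,91,88],[41,83,3,86]]}
After op 2 (remove /km): {"kr":{"jqn":{"f":52,"g":18,"m":73,"tt":50},"w":{"e":84,"jic":94,"pu":93,"pxk":55}},"yu":[{"a":81,"et":95,"j":44,"trz":43},{"c":43,"uz":34},[57,91,88],[41,83,3,86]]}
After op 3 (add /yu/1 86): {"kr":{"jqn":{"f":52,"g":18,"m":73,"tt":50},"w":{"e":84,"jic":94,"pu":93,"pxk":55}},"yu":[{"a":81,"et":95,"j":44,"trz":43},86,{"c":43,"uz":34},[57,91,88],[41,83,3,86]]}
After op 4 (replace /yu/0/a 74): {"kr":{"jqn":{"f":52,"g":18,"m":73,"tt":50},"w":{"e":84,"jic":94,"pu":93,"pxk":55}},"yu":[{"a":74,"et":95,"j":44,"trz":43},86,{"c":43,"uz":34},[57,91,88],[41,83,3,86]]}
After op 5 (remove /yu/0/j): {"kr":{"jqn":{"f":52,"g":18,"m":73,"tt":50},"w":{"e":84,"jic":94,"pu":93,"pxk":55}},"yu":[{"a":74,"et":95,"trz":43},86,{"c":43,"uz":34},[57,91,88],[41,83,3,86]]}
After op 6 (replace /yu/2/c 82): {"kr":{"jqn":{"f":52,"g":18,"m":73,"tt":50},"w":{"e":84,"jic":94,"pu":93,"pxk":55}},"yu":[{"a":74,"et":95,"trz":43},86,{"c":82,"uz":34},[57,91,88],[41,83,3,86]]}
After op 7 (add /kr/jqn/q 51): {"kr":{"jqn":{"f":52,"g":18,"m":73,"q":51,"tt":50},"w":{"e":84,"jic":94,"pu":93,"pxk":55}},"yu":[{"a":74,"et":95,"trz":43},86,{"c":82,"uz":34},[57,91,88],[41,83,3,86]]}
After op 8 (add /yu/2/mn 61): {"kr":{"jqn":{"f":52,"g":18,"m":73,"q":51,"tt":50},"w":{"e":84,"jic":94,"pu":93,"pxk":55}},"yu":[{"a":74,"et":95,"trz":43},86,{"c":82,"mn":61,"uz":34},[57,91,88],[41,83,3,86]]}
After op 9 (replace /yu/1 46): {"kr":{"jqn":{"f":52,"g":18,"m":73,"q":51,"tt":50},"w":{"e":84,"jic":94,"pu":93,"pxk":55}},"yu":[{"a":74,"et":95,"trz":43},46,{"c":82,"mn":61,"uz":34},[57,91,88],[41,83,3,86]]}
After op 10 (add /kr/w/pu 12): {"kr":{"jqn":{"f":52,"g":18,"m":73,"q":51,"tt":50},"w":{"e":84,"jic":94,"pu":12,"pxk":55}},"yu":[{"a":74,"et":95,"trz":43},46,{"c":82,"mn":61,"uz":34},[57,91,88],[41,83,3,86]]}
Size at path /yu/4: 4

Answer: 4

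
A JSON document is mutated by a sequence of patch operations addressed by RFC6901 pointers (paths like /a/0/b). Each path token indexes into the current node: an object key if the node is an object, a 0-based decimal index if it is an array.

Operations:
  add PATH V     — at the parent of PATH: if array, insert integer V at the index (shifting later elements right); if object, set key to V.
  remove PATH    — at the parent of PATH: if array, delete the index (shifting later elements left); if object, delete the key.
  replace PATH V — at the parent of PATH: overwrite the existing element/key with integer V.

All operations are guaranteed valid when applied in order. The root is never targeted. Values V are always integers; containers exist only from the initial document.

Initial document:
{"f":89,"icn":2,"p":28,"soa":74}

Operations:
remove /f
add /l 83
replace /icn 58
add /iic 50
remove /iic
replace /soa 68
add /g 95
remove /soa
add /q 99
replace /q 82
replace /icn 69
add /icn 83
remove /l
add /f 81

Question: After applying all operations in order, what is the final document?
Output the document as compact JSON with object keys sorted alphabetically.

Answer: {"f":81,"g":95,"icn":83,"p":28,"q":82}

Derivation:
After op 1 (remove /f): {"icn":2,"p":28,"soa":74}
After op 2 (add /l 83): {"icn":2,"l":83,"p":28,"soa":74}
After op 3 (replace /icn 58): {"icn":58,"l":83,"p":28,"soa":74}
After op 4 (add /iic 50): {"icn":58,"iic":50,"l":83,"p":28,"soa":74}
After op 5 (remove /iic): {"icn":58,"l":83,"p":28,"soa":74}
After op 6 (replace /soa 68): {"icn":58,"l":83,"p":28,"soa":68}
After op 7 (add /g 95): {"g":95,"icn":58,"l":83,"p":28,"soa":68}
After op 8 (remove /soa): {"g":95,"icn":58,"l":83,"p":28}
After op 9 (add /q 99): {"g":95,"icn":58,"l":83,"p":28,"q":99}
After op 10 (replace /q 82): {"g":95,"icn":58,"l":83,"p":28,"q":82}
After op 11 (replace /icn 69): {"g":95,"icn":69,"l":83,"p":28,"q":82}
After op 12 (add /icn 83): {"g":95,"icn":83,"l":83,"p":28,"q":82}
After op 13 (remove /l): {"g":95,"icn":83,"p":28,"q":82}
After op 14 (add /f 81): {"f":81,"g":95,"icn":83,"p":28,"q":82}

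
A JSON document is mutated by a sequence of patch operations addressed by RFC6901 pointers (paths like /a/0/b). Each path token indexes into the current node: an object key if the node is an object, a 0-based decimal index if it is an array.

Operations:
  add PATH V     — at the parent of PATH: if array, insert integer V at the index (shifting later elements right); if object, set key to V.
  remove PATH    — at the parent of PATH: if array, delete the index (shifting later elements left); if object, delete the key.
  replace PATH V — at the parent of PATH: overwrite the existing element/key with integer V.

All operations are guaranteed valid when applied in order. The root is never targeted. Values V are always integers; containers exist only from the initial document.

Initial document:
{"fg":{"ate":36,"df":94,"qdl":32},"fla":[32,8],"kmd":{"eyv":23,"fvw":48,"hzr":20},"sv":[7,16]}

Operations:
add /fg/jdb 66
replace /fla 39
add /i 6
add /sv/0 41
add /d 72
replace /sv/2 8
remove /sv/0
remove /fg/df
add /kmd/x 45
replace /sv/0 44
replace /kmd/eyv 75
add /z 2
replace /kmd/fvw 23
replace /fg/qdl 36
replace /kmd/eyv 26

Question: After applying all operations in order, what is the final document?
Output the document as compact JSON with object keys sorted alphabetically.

After op 1 (add /fg/jdb 66): {"fg":{"ate":36,"df":94,"jdb":66,"qdl":32},"fla":[32,8],"kmd":{"eyv":23,"fvw":48,"hzr":20},"sv":[7,16]}
After op 2 (replace /fla 39): {"fg":{"ate":36,"df":94,"jdb":66,"qdl":32},"fla":39,"kmd":{"eyv":23,"fvw":48,"hzr":20},"sv":[7,16]}
After op 3 (add /i 6): {"fg":{"ate":36,"df":94,"jdb":66,"qdl":32},"fla":39,"i":6,"kmd":{"eyv":23,"fvw":48,"hzr":20},"sv":[7,16]}
After op 4 (add /sv/0 41): {"fg":{"ate":36,"df":94,"jdb":66,"qdl":32},"fla":39,"i":6,"kmd":{"eyv":23,"fvw":48,"hzr":20},"sv":[41,7,16]}
After op 5 (add /d 72): {"d":72,"fg":{"ate":36,"df":94,"jdb":66,"qdl":32},"fla":39,"i":6,"kmd":{"eyv":23,"fvw":48,"hzr":20},"sv":[41,7,16]}
After op 6 (replace /sv/2 8): {"d":72,"fg":{"ate":36,"df":94,"jdb":66,"qdl":32},"fla":39,"i":6,"kmd":{"eyv":23,"fvw":48,"hzr":20},"sv":[41,7,8]}
After op 7 (remove /sv/0): {"d":72,"fg":{"ate":36,"df":94,"jdb":66,"qdl":32},"fla":39,"i":6,"kmd":{"eyv":23,"fvw":48,"hzr":20},"sv":[7,8]}
After op 8 (remove /fg/df): {"d":72,"fg":{"ate":36,"jdb":66,"qdl":32},"fla":39,"i":6,"kmd":{"eyv":23,"fvw":48,"hzr":20},"sv":[7,8]}
After op 9 (add /kmd/x 45): {"d":72,"fg":{"ate":36,"jdb":66,"qdl":32},"fla":39,"i":6,"kmd":{"eyv":23,"fvw":48,"hzr":20,"x":45},"sv":[7,8]}
After op 10 (replace /sv/0 44): {"d":72,"fg":{"ate":36,"jdb":66,"qdl":32},"fla":39,"i":6,"kmd":{"eyv":23,"fvw":48,"hzr":20,"x":45},"sv":[44,8]}
After op 11 (replace /kmd/eyv 75): {"d":72,"fg":{"ate":36,"jdb":66,"qdl":32},"fla":39,"i":6,"kmd":{"eyv":75,"fvw":48,"hzr":20,"x":45},"sv":[44,8]}
After op 12 (add /z 2): {"d":72,"fg":{"ate":36,"jdb":66,"qdl":32},"fla":39,"i":6,"kmd":{"eyv":75,"fvw":48,"hzr":20,"x":45},"sv":[44,8],"z":2}
After op 13 (replace /kmd/fvw 23): {"d":72,"fg":{"ate":36,"jdb":66,"qdl":32},"fla":39,"i":6,"kmd":{"eyv":75,"fvw":23,"hzr":20,"x":45},"sv":[44,8],"z":2}
After op 14 (replace /fg/qdl 36): {"d":72,"fg":{"ate":36,"jdb":66,"qdl":36},"fla":39,"i":6,"kmd":{"eyv":75,"fvw":23,"hzr":20,"x":45},"sv":[44,8],"z":2}
After op 15 (replace /kmd/eyv 26): {"d":72,"fg":{"ate":36,"jdb":66,"qdl":36},"fla":39,"i":6,"kmd":{"eyv":26,"fvw":23,"hzr":20,"x":45},"sv":[44,8],"z":2}

Answer: {"d":72,"fg":{"ate":36,"jdb":66,"qdl":36},"fla":39,"i":6,"kmd":{"eyv":26,"fvw":23,"hzr":20,"x":45},"sv":[44,8],"z":2}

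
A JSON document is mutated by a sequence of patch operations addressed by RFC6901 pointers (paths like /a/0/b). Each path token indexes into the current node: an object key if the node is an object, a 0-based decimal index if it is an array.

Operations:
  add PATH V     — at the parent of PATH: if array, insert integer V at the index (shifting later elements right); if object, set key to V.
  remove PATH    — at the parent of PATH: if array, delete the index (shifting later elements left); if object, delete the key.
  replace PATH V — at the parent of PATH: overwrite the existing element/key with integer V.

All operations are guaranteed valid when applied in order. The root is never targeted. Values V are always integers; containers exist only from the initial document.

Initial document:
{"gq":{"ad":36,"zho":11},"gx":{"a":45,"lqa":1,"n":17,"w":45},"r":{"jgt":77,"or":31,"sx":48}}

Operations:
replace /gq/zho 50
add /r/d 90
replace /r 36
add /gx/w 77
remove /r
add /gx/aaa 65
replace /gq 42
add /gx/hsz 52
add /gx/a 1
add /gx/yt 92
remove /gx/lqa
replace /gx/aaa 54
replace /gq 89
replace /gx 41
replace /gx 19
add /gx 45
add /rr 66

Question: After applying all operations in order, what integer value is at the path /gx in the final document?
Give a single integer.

After op 1 (replace /gq/zho 50): {"gq":{"ad":36,"zho":50},"gx":{"a":45,"lqa":1,"n":17,"w":45},"r":{"jgt":77,"or":31,"sx":48}}
After op 2 (add /r/d 90): {"gq":{"ad":36,"zho":50},"gx":{"a":45,"lqa":1,"n":17,"w":45},"r":{"d":90,"jgt":77,"or":31,"sx":48}}
After op 3 (replace /r 36): {"gq":{"ad":36,"zho":50},"gx":{"a":45,"lqa":1,"n":17,"w":45},"r":36}
After op 4 (add /gx/w 77): {"gq":{"ad":36,"zho":50},"gx":{"a":45,"lqa":1,"n":17,"w":77},"r":36}
After op 5 (remove /r): {"gq":{"ad":36,"zho":50},"gx":{"a":45,"lqa":1,"n":17,"w":77}}
After op 6 (add /gx/aaa 65): {"gq":{"ad":36,"zho":50},"gx":{"a":45,"aaa":65,"lqa":1,"n":17,"w":77}}
After op 7 (replace /gq 42): {"gq":42,"gx":{"a":45,"aaa":65,"lqa":1,"n":17,"w":77}}
After op 8 (add /gx/hsz 52): {"gq":42,"gx":{"a":45,"aaa":65,"hsz":52,"lqa":1,"n":17,"w":77}}
After op 9 (add /gx/a 1): {"gq":42,"gx":{"a":1,"aaa":65,"hsz":52,"lqa":1,"n":17,"w":77}}
After op 10 (add /gx/yt 92): {"gq":42,"gx":{"a":1,"aaa":65,"hsz":52,"lqa":1,"n":17,"w":77,"yt":92}}
After op 11 (remove /gx/lqa): {"gq":42,"gx":{"a":1,"aaa":65,"hsz":52,"n":17,"w":77,"yt":92}}
After op 12 (replace /gx/aaa 54): {"gq":42,"gx":{"a":1,"aaa":54,"hsz":52,"n":17,"w":77,"yt":92}}
After op 13 (replace /gq 89): {"gq":89,"gx":{"a":1,"aaa":54,"hsz":52,"n":17,"w":77,"yt":92}}
After op 14 (replace /gx 41): {"gq":89,"gx":41}
After op 15 (replace /gx 19): {"gq":89,"gx":19}
After op 16 (add /gx 45): {"gq":89,"gx":45}
After op 17 (add /rr 66): {"gq":89,"gx":45,"rr":66}
Value at /gx: 45

Answer: 45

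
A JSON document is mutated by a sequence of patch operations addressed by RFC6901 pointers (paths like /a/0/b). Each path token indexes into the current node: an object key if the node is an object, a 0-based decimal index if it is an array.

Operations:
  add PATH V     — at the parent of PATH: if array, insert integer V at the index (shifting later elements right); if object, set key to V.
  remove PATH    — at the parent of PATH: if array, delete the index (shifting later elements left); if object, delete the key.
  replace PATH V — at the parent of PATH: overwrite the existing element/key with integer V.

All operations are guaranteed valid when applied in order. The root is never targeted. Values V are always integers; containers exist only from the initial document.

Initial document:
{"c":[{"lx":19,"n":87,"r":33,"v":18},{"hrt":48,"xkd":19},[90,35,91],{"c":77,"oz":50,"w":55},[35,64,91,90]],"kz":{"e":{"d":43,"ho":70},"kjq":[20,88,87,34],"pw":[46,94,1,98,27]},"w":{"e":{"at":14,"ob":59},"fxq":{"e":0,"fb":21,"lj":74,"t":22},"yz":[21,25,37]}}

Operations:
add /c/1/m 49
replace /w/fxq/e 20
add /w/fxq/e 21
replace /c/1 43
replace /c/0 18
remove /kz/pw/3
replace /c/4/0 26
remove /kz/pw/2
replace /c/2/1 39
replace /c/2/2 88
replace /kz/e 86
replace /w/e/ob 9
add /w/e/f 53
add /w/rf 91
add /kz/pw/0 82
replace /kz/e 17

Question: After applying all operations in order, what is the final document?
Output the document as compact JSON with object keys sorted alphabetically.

After op 1 (add /c/1/m 49): {"c":[{"lx":19,"n":87,"r":33,"v":18},{"hrt":48,"m":49,"xkd":19},[90,35,91],{"c":77,"oz":50,"w":55},[35,64,91,90]],"kz":{"e":{"d":43,"ho":70},"kjq":[20,88,87,34],"pw":[46,94,1,98,27]},"w":{"e":{"at":14,"ob":59},"fxq":{"e":0,"fb":21,"lj":74,"t":22},"yz":[21,25,37]}}
After op 2 (replace /w/fxq/e 20): {"c":[{"lx":19,"n":87,"r":33,"v":18},{"hrt":48,"m":49,"xkd":19},[90,35,91],{"c":77,"oz":50,"w":55},[35,64,91,90]],"kz":{"e":{"d":43,"ho":70},"kjq":[20,88,87,34],"pw":[46,94,1,98,27]},"w":{"e":{"at":14,"ob":59},"fxq":{"e":20,"fb":21,"lj":74,"t":22},"yz":[21,25,37]}}
After op 3 (add /w/fxq/e 21): {"c":[{"lx":19,"n":87,"r":33,"v":18},{"hrt":48,"m":49,"xkd":19},[90,35,91],{"c":77,"oz":50,"w":55},[35,64,91,90]],"kz":{"e":{"d":43,"ho":70},"kjq":[20,88,87,34],"pw":[46,94,1,98,27]},"w":{"e":{"at":14,"ob":59},"fxq":{"e":21,"fb":21,"lj":74,"t":22},"yz":[21,25,37]}}
After op 4 (replace /c/1 43): {"c":[{"lx":19,"n":87,"r":33,"v":18},43,[90,35,91],{"c":77,"oz":50,"w":55},[35,64,91,90]],"kz":{"e":{"d":43,"ho":70},"kjq":[20,88,87,34],"pw":[46,94,1,98,27]},"w":{"e":{"at":14,"ob":59},"fxq":{"e":21,"fb":21,"lj":74,"t":22},"yz":[21,25,37]}}
After op 5 (replace /c/0 18): {"c":[18,43,[90,35,91],{"c":77,"oz":50,"w":55},[35,64,91,90]],"kz":{"e":{"d":43,"ho":70},"kjq":[20,88,87,34],"pw":[46,94,1,98,27]},"w":{"e":{"at":14,"ob":59},"fxq":{"e":21,"fb":21,"lj":74,"t":22},"yz":[21,25,37]}}
After op 6 (remove /kz/pw/3): {"c":[18,43,[90,35,91],{"c":77,"oz":50,"w":55},[35,64,91,90]],"kz":{"e":{"d":43,"ho":70},"kjq":[20,88,87,34],"pw":[46,94,1,27]},"w":{"e":{"at":14,"ob":59},"fxq":{"e":21,"fb":21,"lj":74,"t":22},"yz":[21,25,37]}}
After op 7 (replace /c/4/0 26): {"c":[18,43,[90,35,91],{"c":77,"oz":50,"w":55},[26,64,91,90]],"kz":{"e":{"d":43,"ho":70},"kjq":[20,88,87,34],"pw":[46,94,1,27]},"w":{"e":{"at":14,"ob":59},"fxq":{"e":21,"fb":21,"lj":74,"t":22},"yz":[21,25,37]}}
After op 8 (remove /kz/pw/2): {"c":[18,43,[90,35,91],{"c":77,"oz":50,"w":55},[26,64,91,90]],"kz":{"e":{"d":43,"ho":70},"kjq":[20,88,87,34],"pw":[46,94,27]},"w":{"e":{"at":14,"ob":59},"fxq":{"e":21,"fb":21,"lj":74,"t":22},"yz":[21,25,37]}}
After op 9 (replace /c/2/1 39): {"c":[18,43,[90,39,91],{"c":77,"oz":50,"w":55},[26,64,91,90]],"kz":{"e":{"d":43,"ho":70},"kjq":[20,88,87,34],"pw":[46,94,27]},"w":{"e":{"at":14,"ob":59},"fxq":{"e":21,"fb":21,"lj":74,"t":22},"yz":[21,25,37]}}
After op 10 (replace /c/2/2 88): {"c":[18,43,[90,39,88],{"c":77,"oz":50,"w":55},[26,64,91,90]],"kz":{"e":{"d":43,"ho":70},"kjq":[20,88,87,34],"pw":[46,94,27]},"w":{"e":{"at":14,"ob":59},"fxq":{"e":21,"fb":21,"lj":74,"t":22},"yz":[21,25,37]}}
After op 11 (replace /kz/e 86): {"c":[18,43,[90,39,88],{"c":77,"oz":50,"w":55},[26,64,91,90]],"kz":{"e":86,"kjq":[20,88,87,34],"pw":[46,94,27]},"w":{"e":{"at":14,"ob":59},"fxq":{"e":21,"fb":21,"lj":74,"t":22},"yz":[21,25,37]}}
After op 12 (replace /w/e/ob 9): {"c":[18,43,[90,39,88],{"c":77,"oz":50,"w":55},[26,64,91,90]],"kz":{"e":86,"kjq":[20,88,87,34],"pw":[46,94,27]},"w":{"e":{"at":14,"ob":9},"fxq":{"e":21,"fb":21,"lj":74,"t":22},"yz":[21,25,37]}}
After op 13 (add /w/e/f 53): {"c":[18,43,[90,39,88],{"c":77,"oz":50,"w":55},[26,64,91,90]],"kz":{"e":86,"kjq":[20,88,87,34],"pw":[46,94,27]},"w":{"e":{"at":14,"f":53,"ob":9},"fxq":{"e":21,"fb":21,"lj":74,"t":22},"yz":[21,25,37]}}
After op 14 (add /w/rf 91): {"c":[18,43,[90,39,88],{"c":77,"oz":50,"w":55},[26,64,91,90]],"kz":{"e":86,"kjq":[20,88,87,34],"pw":[46,94,27]},"w":{"e":{"at":14,"f":53,"ob":9},"fxq":{"e":21,"fb":21,"lj":74,"t":22},"rf":91,"yz":[21,25,37]}}
After op 15 (add /kz/pw/0 82): {"c":[18,43,[90,39,88],{"c":77,"oz":50,"w":55},[26,64,91,90]],"kz":{"e":86,"kjq":[20,88,87,34],"pw":[82,46,94,27]},"w":{"e":{"at":14,"f":53,"ob":9},"fxq":{"e":21,"fb":21,"lj":74,"t":22},"rf":91,"yz":[21,25,37]}}
After op 16 (replace /kz/e 17): {"c":[18,43,[90,39,88],{"c":77,"oz":50,"w":55},[26,64,91,90]],"kz":{"e":17,"kjq":[20,88,87,34],"pw":[82,46,94,27]},"w":{"e":{"at":14,"f":53,"ob":9},"fxq":{"e":21,"fb":21,"lj":74,"t":22},"rf":91,"yz":[21,25,37]}}

Answer: {"c":[18,43,[90,39,88],{"c":77,"oz":50,"w":55},[26,64,91,90]],"kz":{"e":17,"kjq":[20,88,87,34],"pw":[82,46,94,27]},"w":{"e":{"at":14,"f":53,"ob":9},"fxq":{"e":21,"fb":21,"lj":74,"t":22},"rf":91,"yz":[21,25,37]}}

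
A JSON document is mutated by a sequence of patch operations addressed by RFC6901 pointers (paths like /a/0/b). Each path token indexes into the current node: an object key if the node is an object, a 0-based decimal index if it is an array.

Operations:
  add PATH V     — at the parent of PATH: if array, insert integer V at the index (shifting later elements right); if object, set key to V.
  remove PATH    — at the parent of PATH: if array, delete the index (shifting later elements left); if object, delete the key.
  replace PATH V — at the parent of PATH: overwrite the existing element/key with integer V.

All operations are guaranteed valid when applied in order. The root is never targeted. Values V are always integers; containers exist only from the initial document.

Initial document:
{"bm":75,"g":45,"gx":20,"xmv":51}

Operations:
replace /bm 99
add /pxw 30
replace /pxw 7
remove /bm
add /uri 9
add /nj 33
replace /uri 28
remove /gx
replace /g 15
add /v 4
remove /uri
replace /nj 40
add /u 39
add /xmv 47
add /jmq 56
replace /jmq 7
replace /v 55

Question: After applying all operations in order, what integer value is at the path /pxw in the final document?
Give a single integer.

Answer: 7

Derivation:
After op 1 (replace /bm 99): {"bm":99,"g":45,"gx":20,"xmv":51}
After op 2 (add /pxw 30): {"bm":99,"g":45,"gx":20,"pxw":30,"xmv":51}
After op 3 (replace /pxw 7): {"bm":99,"g":45,"gx":20,"pxw":7,"xmv":51}
After op 4 (remove /bm): {"g":45,"gx":20,"pxw":7,"xmv":51}
After op 5 (add /uri 9): {"g":45,"gx":20,"pxw":7,"uri":9,"xmv":51}
After op 6 (add /nj 33): {"g":45,"gx":20,"nj":33,"pxw":7,"uri":9,"xmv":51}
After op 7 (replace /uri 28): {"g":45,"gx":20,"nj":33,"pxw":7,"uri":28,"xmv":51}
After op 8 (remove /gx): {"g":45,"nj":33,"pxw":7,"uri":28,"xmv":51}
After op 9 (replace /g 15): {"g":15,"nj":33,"pxw":7,"uri":28,"xmv":51}
After op 10 (add /v 4): {"g":15,"nj":33,"pxw":7,"uri":28,"v":4,"xmv":51}
After op 11 (remove /uri): {"g":15,"nj":33,"pxw":7,"v":4,"xmv":51}
After op 12 (replace /nj 40): {"g":15,"nj":40,"pxw":7,"v":4,"xmv":51}
After op 13 (add /u 39): {"g":15,"nj":40,"pxw":7,"u":39,"v":4,"xmv":51}
After op 14 (add /xmv 47): {"g":15,"nj":40,"pxw":7,"u":39,"v":4,"xmv":47}
After op 15 (add /jmq 56): {"g":15,"jmq":56,"nj":40,"pxw":7,"u":39,"v":4,"xmv":47}
After op 16 (replace /jmq 7): {"g":15,"jmq":7,"nj":40,"pxw":7,"u":39,"v":4,"xmv":47}
After op 17 (replace /v 55): {"g":15,"jmq":7,"nj":40,"pxw":7,"u":39,"v":55,"xmv":47}
Value at /pxw: 7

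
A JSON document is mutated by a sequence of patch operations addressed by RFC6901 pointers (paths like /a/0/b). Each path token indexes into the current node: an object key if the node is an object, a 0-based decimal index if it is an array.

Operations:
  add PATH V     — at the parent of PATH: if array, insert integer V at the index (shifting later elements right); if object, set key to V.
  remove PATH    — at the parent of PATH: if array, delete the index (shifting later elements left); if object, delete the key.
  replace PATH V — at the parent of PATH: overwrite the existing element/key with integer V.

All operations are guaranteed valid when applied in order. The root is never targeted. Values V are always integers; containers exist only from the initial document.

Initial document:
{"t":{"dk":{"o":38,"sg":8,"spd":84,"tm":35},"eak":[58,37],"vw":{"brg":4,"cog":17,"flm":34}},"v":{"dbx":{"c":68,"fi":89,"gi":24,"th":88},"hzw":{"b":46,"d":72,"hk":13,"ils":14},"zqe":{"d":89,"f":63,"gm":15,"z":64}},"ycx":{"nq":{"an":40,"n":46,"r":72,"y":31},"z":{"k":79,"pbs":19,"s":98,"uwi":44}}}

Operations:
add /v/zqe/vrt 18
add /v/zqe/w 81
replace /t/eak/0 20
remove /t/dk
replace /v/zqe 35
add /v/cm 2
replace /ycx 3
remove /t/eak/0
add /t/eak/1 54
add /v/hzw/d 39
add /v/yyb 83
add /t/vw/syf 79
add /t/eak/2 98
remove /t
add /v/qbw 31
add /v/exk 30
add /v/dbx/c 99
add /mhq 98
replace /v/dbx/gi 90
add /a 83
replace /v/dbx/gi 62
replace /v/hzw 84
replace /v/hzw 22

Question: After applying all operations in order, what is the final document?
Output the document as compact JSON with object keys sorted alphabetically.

After op 1 (add /v/zqe/vrt 18): {"t":{"dk":{"o":38,"sg":8,"spd":84,"tm":35},"eak":[58,37],"vw":{"brg":4,"cog":17,"flm":34}},"v":{"dbx":{"c":68,"fi":89,"gi":24,"th":88},"hzw":{"b":46,"d":72,"hk":13,"ils":14},"zqe":{"d":89,"f":63,"gm":15,"vrt":18,"z":64}},"ycx":{"nq":{"an":40,"n":46,"r":72,"y":31},"z":{"k":79,"pbs":19,"s":98,"uwi":44}}}
After op 2 (add /v/zqe/w 81): {"t":{"dk":{"o":38,"sg":8,"spd":84,"tm":35},"eak":[58,37],"vw":{"brg":4,"cog":17,"flm":34}},"v":{"dbx":{"c":68,"fi":89,"gi":24,"th":88},"hzw":{"b":46,"d":72,"hk":13,"ils":14},"zqe":{"d":89,"f":63,"gm":15,"vrt":18,"w":81,"z":64}},"ycx":{"nq":{"an":40,"n":46,"r":72,"y":31},"z":{"k":79,"pbs":19,"s":98,"uwi":44}}}
After op 3 (replace /t/eak/0 20): {"t":{"dk":{"o":38,"sg":8,"spd":84,"tm":35},"eak":[20,37],"vw":{"brg":4,"cog":17,"flm":34}},"v":{"dbx":{"c":68,"fi":89,"gi":24,"th":88},"hzw":{"b":46,"d":72,"hk":13,"ils":14},"zqe":{"d":89,"f":63,"gm":15,"vrt":18,"w":81,"z":64}},"ycx":{"nq":{"an":40,"n":46,"r":72,"y":31},"z":{"k":79,"pbs":19,"s":98,"uwi":44}}}
After op 4 (remove /t/dk): {"t":{"eak":[20,37],"vw":{"brg":4,"cog":17,"flm":34}},"v":{"dbx":{"c":68,"fi":89,"gi":24,"th":88},"hzw":{"b":46,"d":72,"hk":13,"ils":14},"zqe":{"d":89,"f":63,"gm":15,"vrt":18,"w":81,"z":64}},"ycx":{"nq":{"an":40,"n":46,"r":72,"y":31},"z":{"k":79,"pbs":19,"s":98,"uwi":44}}}
After op 5 (replace /v/zqe 35): {"t":{"eak":[20,37],"vw":{"brg":4,"cog":17,"flm":34}},"v":{"dbx":{"c":68,"fi":89,"gi":24,"th":88},"hzw":{"b":46,"d":72,"hk":13,"ils":14},"zqe":35},"ycx":{"nq":{"an":40,"n":46,"r":72,"y":31},"z":{"k":79,"pbs":19,"s":98,"uwi":44}}}
After op 6 (add /v/cm 2): {"t":{"eak":[20,37],"vw":{"brg":4,"cog":17,"flm":34}},"v":{"cm":2,"dbx":{"c":68,"fi":89,"gi":24,"th":88},"hzw":{"b":46,"d":72,"hk":13,"ils":14},"zqe":35},"ycx":{"nq":{"an":40,"n":46,"r":72,"y":31},"z":{"k":79,"pbs":19,"s":98,"uwi":44}}}
After op 7 (replace /ycx 3): {"t":{"eak":[20,37],"vw":{"brg":4,"cog":17,"flm":34}},"v":{"cm":2,"dbx":{"c":68,"fi":89,"gi":24,"th":88},"hzw":{"b":46,"d":72,"hk":13,"ils":14},"zqe":35},"ycx":3}
After op 8 (remove /t/eak/0): {"t":{"eak":[37],"vw":{"brg":4,"cog":17,"flm":34}},"v":{"cm":2,"dbx":{"c":68,"fi":89,"gi":24,"th":88},"hzw":{"b":46,"d":72,"hk":13,"ils":14},"zqe":35},"ycx":3}
After op 9 (add /t/eak/1 54): {"t":{"eak":[37,54],"vw":{"brg":4,"cog":17,"flm":34}},"v":{"cm":2,"dbx":{"c":68,"fi":89,"gi":24,"th":88},"hzw":{"b":46,"d":72,"hk":13,"ils":14},"zqe":35},"ycx":3}
After op 10 (add /v/hzw/d 39): {"t":{"eak":[37,54],"vw":{"brg":4,"cog":17,"flm":34}},"v":{"cm":2,"dbx":{"c":68,"fi":89,"gi":24,"th":88},"hzw":{"b":46,"d":39,"hk":13,"ils":14},"zqe":35},"ycx":3}
After op 11 (add /v/yyb 83): {"t":{"eak":[37,54],"vw":{"brg":4,"cog":17,"flm":34}},"v":{"cm":2,"dbx":{"c":68,"fi":89,"gi":24,"th":88},"hzw":{"b":46,"d":39,"hk":13,"ils":14},"yyb":83,"zqe":35},"ycx":3}
After op 12 (add /t/vw/syf 79): {"t":{"eak":[37,54],"vw":{"brg":4,"cog":17,"flm":34,"syf":79}},"v":{"cm":2,"dbx":{"c":68,"fi":89,"gi":24,"th":88},"hzw":{"b":46,"d":39,"hk":13,"ils":14},"yyb":83,"zqe":35},"ycx":3}
After op 13 (add /t/eak/2 98): {"t":{"eak":[37,54,98],"vw":{"brg":4,"cog":17,"flm":34,"syf":79}},"v":{"cm":2,"dbx":{"c":68,"fi":89,"gi":24,"th":88},"hzw":{"b":46,"d":39,"hk":13,"ils":14},"yyb":83,"zqe":35},"ycx":3}
After op 14 (remove /t): {"v":{"cm":2,"dbx":{"c":68,"fi":89,"gi":24,"th":88},"hzw":{"b":46,"d":39,"hk":13,"ils":14},"yyb":83,"zqe":35},"ycx":3}
After op 15 (add /v/qbw 31): {"v":{"cm":2,"dbx":{"c":68,"fi":89,"gi":24,"th":88},"hzw":{"b":46,"d":39,"hk":13,"ils":14},"qbw":31,"yyb":83,"zqe":35},"ycx":3}
After op 16 (add /v/exk 30): {"v":{"cm":2,"dbx":{"c":68,"fi":89,"gi":24,"th":88},"exk":30,"hzw":{"b":46,"d":39,"hk":13,"ils":14},"qbw":31,"yyb":83,"zqe":35},"ycx":3}
After op 17 (add /v/dbx/c 99): {"v":{"cm":2,"dbx":{"c":99,"fi":89,"gi":24,"th":88},"exk":30,"hzw":{"b":46,"d":39,"hk":13,"ils":14},"qbw":31,"yyb":83,"zqe":35},"ycx":3}
After op 18 (add /mhq 98): {"mhq":98,"v":{"cm":2,"dbx":{"c":99,"fi":89,"gi":24,"th":88},"exk":30,"hzw":{"b":46,"d":39,"hk":13,"ils":14},"qbw":31,"yyb":83,"zqe":35},"ycx":3}
After op 19 (replace /v/dbx/gi 90): {"mhq":98,"v":{"cm":2,"dbx":{"c":99,"fi":89,"gi":90,"th":88},"exk":30,"hzw":{"b":46,"d":39,"hk":13,"ils":14},"qbw":31,"yyb":83,"zqe":35},"ycx":3}
After op 20 (add /a 83): {"a":83,"mhq":98,"v":{"cm":2,"dbx":{"c":99,"fi":89,"gi":90,"th":88},"exk":30,"hzw":{"b":46,"d":39,"hk":13,"ils":14},"qbw":31,"yyb":83,"zqe":35},"ycx":3}
After op 21 (replace /v/dbx/gi 62): {"a":83,"mhq":98,"v":{"cm":2,"dbx":{"c":99,"fi":89,"gi":62,"th":88},"exk":30,"hzw":{"b":46,"d":39,"hk":13,"ils":14},"qbw":31,"yyb":83,"zqe":35},"ycx":3}
After op 22 (replace /v/hzw 84): {"a":83,"mhq":98,"v":{"cm":2,"dbx":{"c":99,"fi":89,"gi":62,"th":88},"exk":30,"hzw":84,"qbw":31,"yyb":83,"zqe":35},"ycx":3}
After op 23 (replace /v/hzw 22): {"a":83,"mhq":98,"v":{"cm":2,"dbx":{"c":99,"fi":89,"gi":62,"th":88},"exk":30,"hzw":22,"qbw":31,"yyb":83,"zqe":35},"ycx":3}

Answer: {"a":83,"mhq":98,"v":{"cm":2,"dbx":{"c":99,"fi":89,"gi":62,"th":88},"exk":30,"hzw":22,"qbw":31,"yyb":83,"zqe":35},"ycx":3}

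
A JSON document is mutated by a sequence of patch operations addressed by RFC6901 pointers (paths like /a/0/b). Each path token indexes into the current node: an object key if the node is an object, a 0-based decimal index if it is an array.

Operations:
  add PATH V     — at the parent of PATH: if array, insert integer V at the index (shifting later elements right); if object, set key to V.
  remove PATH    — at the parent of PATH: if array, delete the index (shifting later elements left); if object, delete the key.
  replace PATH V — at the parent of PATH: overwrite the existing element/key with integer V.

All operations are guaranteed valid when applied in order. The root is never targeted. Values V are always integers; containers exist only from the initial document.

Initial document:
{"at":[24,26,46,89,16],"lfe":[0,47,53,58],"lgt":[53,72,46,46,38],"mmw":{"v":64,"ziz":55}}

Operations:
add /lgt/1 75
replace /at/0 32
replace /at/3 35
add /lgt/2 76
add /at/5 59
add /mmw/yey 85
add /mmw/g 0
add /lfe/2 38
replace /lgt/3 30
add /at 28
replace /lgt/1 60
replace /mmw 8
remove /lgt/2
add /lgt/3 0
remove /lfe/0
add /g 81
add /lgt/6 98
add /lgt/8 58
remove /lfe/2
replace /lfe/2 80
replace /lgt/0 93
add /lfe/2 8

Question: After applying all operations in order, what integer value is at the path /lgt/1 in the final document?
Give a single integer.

After op 1 (add /lgt/1 75): {"at":[24,26,46,89,16],"lfe":[0,47,53,58],"lgt":[53,75,72,46,46,38],"mmw":{"v":64,"ziz":55}}
After op 2 (replace /at/0 32): {"at":[32,26,46,89,16],"lfe":[0,47,53,58],"lgt":[53,75,72,46,46,38],"mmw":{"v":64,"ziz":55}}
After op 3 (replace /at/3 35): {"at":[32,26,46,35,16],"lfe":[0,47,53,58],"lgt":[53,75,72,46,46,38],"mmw":{"v":64,"ziz":55}}
After op 4 (add /lgt/2 76): {"at":[32,26,46,35,16],"lfe":[0,47,53,58],"lgt":[53,75,76,72,46,46,38],"mmw":{"v":64,"ziz":55}}
After op 5 (add /at/5 59): {"at":[32,26,46,35,16,59],"lfe":[0,47,53,58],"lgt":[53,75,76,72,46,46,38],"mmw":{"v":64,"ziz":55}}
After op 6 (add /mmw/yey 85): {"at":[32,26,46,35,16,59],"lfe":[0,47,53,58],"lgt":[53,75,76,72,46,46,38],"mmw":{"v":64,"yey":85,"ziz":55}}
After op 7 (add /mmw/g 0): {"at":[32,26,46,35,16,59],"lfe":[0,47,53,58],"lgt":[53,75,76,72,46,46,38],"mmw":{"g":0,"v":64,"yey":85,"ziz":55}}
After op 8 (add /lfe/2 38): {"at":[32,26,46,35,16,59],"lfe":[0,47,38,53,58],"lgt":[53,75,76,72,46,46,38],"mmw":{"g":0,"v":64,"yey":85,"ziz":55}}
After op 9 (replace /lgt/3 30): {"at":[32,26,46,35,16,59],"lfe":[0,47,38,53,58],"lgt":[53,75,76,30,46,46,38],"mmw":{"g":0,"v":64,"yey":85,"ziz":55}}
After op 10 (add /at 28): {"at":28,"lfe":[0,47,38,53,58],"lgt":[53,75,76,30,46,46,38],"mmw":{"g":0,"v":64,"yey":85,"ziz":55}}
After op 11 (replace /lgt/1 60): {"at":28,"lfe":[0,47,38,53,58],"lgt":[53,60,76,30,46,46,38],"mmw":{"g":0,"v":64,"yey":85,"ziz":55}}
After op 12 (replace /mmw 8): {"at":28,"lfe":[0,47,38,53,58],"lgt":[53,60,76,30,46,46,38],"mmw":8}
After op 13 (remove /lgt/2): {"at":28,"lfe":[0,47,38,53,58],"lgt":[53,60,30,46,46,38],"mmw":8}
After op 14 (add /lgt/3 0): {"at":28,"lfe":[0,47,38,53,58],"lgt":[53,60,30,0,46,46,38],"mmw":8}
After op 15 (remove /lfe/0): {"at":28,"lfe":[47,38,53,58],"lgt":[53,60,30,0,46,46,38],"mmw":8}
After op 16 (add /g 81): {"at":28,"g":81,"lfe":[47,38,53,58],"lgt":[53,60,30,0,46,46,38],"mmw":8}
After op 17 (add /lgt/6 98): {"at":28,"g":81,"lfe":[47,38,53,58],"lgt":[53,60,30,0,46,46,98,38],"mmw":8}
After op 18 (add /lgt/8 58): {"at":28,"g":81,"lfe":[47,38,53,58],"lgt":[53,60,30,0,46,46,98,38,58],"mmw":8}
After op 19 (remove /lfe/2): {"at":28,"g":81,"lfe":[47,38,58],"lgt":[53,60,30,0,46,46,98,38,58],"mmw":8}
After op 20 (replace /lfe/2 80): {"at":28,"g":81,"lfe":[47,38,80],"lgt":[53,60,30,0,46,46,98,38,58],"mmw":8}
After op 21 (replace /lgt/0 93): {"at":28,"g":81,"lfe":[47,38,80],"lgt":[93,60,30,0,46,46,98,38,58],"mmw":8}
After op 22 (add /lfe/2 8): {"at":28,"g":81,"lfe":[47,38,8,80],"lgt":[93,60,30,0,46,46,98,38,58],"mmw":8}
Value at /lgt/1: 60

Answer: 60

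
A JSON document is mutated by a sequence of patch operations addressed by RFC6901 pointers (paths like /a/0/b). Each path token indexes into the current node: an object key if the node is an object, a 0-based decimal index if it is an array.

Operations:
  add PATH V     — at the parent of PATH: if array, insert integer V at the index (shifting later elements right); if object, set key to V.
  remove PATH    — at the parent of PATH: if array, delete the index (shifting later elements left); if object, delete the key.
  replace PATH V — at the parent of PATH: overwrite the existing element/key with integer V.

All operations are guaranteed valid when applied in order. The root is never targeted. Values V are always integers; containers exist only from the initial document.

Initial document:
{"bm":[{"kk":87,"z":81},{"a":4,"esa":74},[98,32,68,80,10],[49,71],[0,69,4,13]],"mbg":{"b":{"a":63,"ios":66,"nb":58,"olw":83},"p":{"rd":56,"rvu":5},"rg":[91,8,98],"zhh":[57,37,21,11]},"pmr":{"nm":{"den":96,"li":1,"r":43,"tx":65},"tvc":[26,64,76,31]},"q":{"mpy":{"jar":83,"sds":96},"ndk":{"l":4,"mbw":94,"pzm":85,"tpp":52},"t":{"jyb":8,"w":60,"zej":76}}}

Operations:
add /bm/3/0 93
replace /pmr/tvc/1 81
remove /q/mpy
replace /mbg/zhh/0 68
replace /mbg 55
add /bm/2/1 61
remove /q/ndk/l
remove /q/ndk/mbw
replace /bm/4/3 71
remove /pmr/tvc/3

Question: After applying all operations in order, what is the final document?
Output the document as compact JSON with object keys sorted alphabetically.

Answer: {"bm":[{"kk":87,"z":81},{"a":4,"esa":74},[98,61,32,68,80,10],[93,49,71],[0,69,4,71]],"mbg":55,"pmr":{"nm":{"den":96,"li":1,"r":43,"tx":65},"tvc":[26,81,76]},"q":{"ndk":{"pzm":85,"tpp":52},"t":{"jyb":8,"w":60,"zej":76}}}

Derivation:
After op 1 (add /bm/3/0 93): {"bm":[{"kk":87,"z":81},{"a":4,"esa":74},[98,32,68,80,10],[93,49,71],[0,69,4,13]],"mbg":{"b":{"a":63,"ios":66,"nb":58,"olw":83},"p":{"rd":56,"rvu":5},"rg":[91,8,98],"zhh":[57,37,21,11]},"pmr":{"nm":{"den":96,"li":1,"r":43,"tx":65},"tvc":[26,64,76,31]},"q":{"mpy":{"jar":83,"sds":96},"ndk":{"l":4,"mbw":94,"pzm":85,"tpp":52},"t":{"jyb":8,"w":60,"zej":76}}}
After op 2 (replace /pmr/tvc/1 81): {"bm":[{"kk":87,"z":81},{"a":4,"esa":74},[98,32,68,80,10],[93,49,71],[0,69,4,13]],"mbg":{"b":{"a":63,"ios":66,"nb":58,"olw":83},"p":{"rd":56,"rvu":5},"rg":[91,8,98],"zhh":[57,37,21,11]},"pmr":{"nm":{"den":96,"li":1,"r":43,"tx":65},"tvc":[26,81,76,31]},"q":{"mpy":{"jar":83,"sds":96},"ndk":{"l":4,"mbw":94,"pzm":85,"tpp":52},"t":{"jyb":8,"w":60,"zej":76}}}
After op 3 (remove /q/mpy): {"bm":[{"kk":87,"z":81},{"a":4,"esa":74},[98,32,68,80,10],[93,49,71],[0,69,4,13]],"mbg":{"b":{"a":63,"ios":66,"nb":58,"olw":83},"p":{"rd":56,"rvu":5},"rg":[91,8,98],"zhh":[57,37,21,11]},"pmr":{"nm":{"den":96,"li":1,"r":43,"tx":65},"tvc":[26,81,76,31]},"q":{"ndk":{"l":4,"mbw":94,"pzm":85,"tpp":52},"t":{"jyb":8,"w":60,"zej":76}}}
After op 4 (replace /mbg/zhh/0 68): {"bm":[{"kk":87,"z":81},{"a":4,"esa":74},[98,32,68,80,10],[93,49,71],[0,69,4,13]],"mbg":{"b":{"a":63,"ios":66,"nb":58,"olw":83},"p":{"rd":56,"rvu":5},"rg":[91,8,98],"zhh":[68,37,21,11]},"pmr":{"nm":{"den":96,"li":1,"r":43,"tx":65},"tvc":[26,81,76,31]},"q":{"ndk":{"l":4,"mbw":94,"pzm":85,"tpp":52},"t":{"jyb":8,"w":60,"zej":76}}}
After op 5 (replace /mbg 55): {"bm":[{"kk":87,"z":81},{"a":4,"esa":74},[98,32,68,80,10],[93,49,71],[0,69,4,13]],"mbg":55,"pmr":{"nm":{"den":96,"li":1,"r":43,"tx":65},"tvc":[26,81,76,31]},"q":{"ndk":{"l":4,"mbw":94,"pzm":85,"tpp":52},"t":{"jyb":8,"w":60,"zej":76}}}
After op 6 (add /bm/2/1 61): {"bm":[{"kk":87,"z":81},{"a":4,"esa":74},[98,61,32,68,80,10],[93,49,71],[0,69,4,13]],"mbg":55,"pmr":{"nm":{"den":96,"li":1,"r":43,"tx":65},"tvc":[26,81,76,31]},"q":{"ndk":{"l":4,"mbw":94,"pzm":85,"tpp":52},"t":{"jyb":8,"w":60,"zej":76}}}
After op 7 (remove /q/ndk/l): {"bm":[{"kk":87,"z":81},{"a":4,"esa":74},[98,61,32,68,80,10],[93,49,71],[0,69,4,13]],"mbg":55,"pmr":{"nm":{"den":96,"li":1,"r":43,"tx":65},"tvc":[26,81,76,31]},"q":{"ndk":{"mbw":94,"pzm":85,"tpp":52},"t":{"jyb":8,"w":60,"zej":76}}}
After op 8 (remove /q/ndk/mbw): {"bm":[{"kk":87,"z":81},{"a":4,"esa":74},[98,61,32,68,80,10],[93,49,71],[0,69,4,13]],"mbg":55,"pmr":{"nm":{"den":96,"li":1,"r":43,"tx":65},"tvc":[26,81,76,31]},"q":{"ndk":{"pzm":85,"tpp":52},"t":{"jyb":8,"w":60,"zej":76}}}
After op 9 (replace /bm/4/3 71): {"bm":[{"kk":87,"z":81},{"a":4,"esa":74},[98,61,32,68,80,10],[93,49,71],[0,69,4,71]],"mbg":55,"pmr":{"nm":{"den":96,"li":1,"r":43,"tx":65},"tvc":[26,81,76,31]},"q":{"ndk":{"pzm":85,"tpp":52},"t":{"jyb":8,"w":60,"zej":76}}}
After op 10 (remove /pmr/tvc/3): {"bm":[{"kk":87,"z":81},{"a":4,"esa":74},[98,61,32,68,80,10],[93,49,71],[0,69,4,71]],"mbg":55,"pmr":{"nm":{"den":96,"li":1,"r":43,"tx":65},"tvc":[26,81,76]},"q":{"ndk":{"pzm":85,"tpp":52},"t":{"jyb":8,"w":60,"zej":76}}}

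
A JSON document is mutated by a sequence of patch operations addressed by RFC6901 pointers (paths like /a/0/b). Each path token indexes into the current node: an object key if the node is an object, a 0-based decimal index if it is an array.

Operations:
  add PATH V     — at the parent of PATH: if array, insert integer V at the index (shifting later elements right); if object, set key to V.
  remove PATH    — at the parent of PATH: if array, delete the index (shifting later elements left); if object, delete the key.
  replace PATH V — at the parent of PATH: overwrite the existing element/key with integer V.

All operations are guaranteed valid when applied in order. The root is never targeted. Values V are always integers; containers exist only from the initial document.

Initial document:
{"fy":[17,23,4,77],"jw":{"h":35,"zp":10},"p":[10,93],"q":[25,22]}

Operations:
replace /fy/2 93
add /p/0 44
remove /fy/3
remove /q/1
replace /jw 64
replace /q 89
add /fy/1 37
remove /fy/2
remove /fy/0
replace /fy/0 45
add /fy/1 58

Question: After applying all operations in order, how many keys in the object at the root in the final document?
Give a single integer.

Answer: 4

Derivation:
After op 1 (replace /fy/2 93): {"fy":[17,23,93,77],"jw":{"h":35,"zp":10},"p":[10,93],"q":[25,22]}
After op 2 (add /p/0 44): {"fy":[17,23,93,77],"jw":{"h":35,"zp":10},"p":[44,10,93],"q":[25,22]}
After op 3 (remove /fy/3): {"fy":[17,23,93],"jw":{"h":35,"zp":10},"p":[44,10,93],"q":[25,22]}
After op 4 (remove /q/1): {"fy":[17,23,93],"jw":{"h":35,"zp":10},"p":[44,10,93],"q":[25]}
After op 5 (replace /jw 64): {"fy":[17,23,93],"jw":64,"p":[44,10,93],"q":[25]}
After op 6 (replace /q 89): {"fy":[17,23,93],"jw":64,"p":[44,10,93],"q":89}
After op 7 (add /fy/1 37): {"fy":[17,37,23,93],"jw":64,"p":[44,10,93],"q":89}
After op 8 (remove /fy/2): {"fy":[17,37,93],"jw":64,"p":[44,10,93],"q":89}
After op 9 (remove /fy/0): {"fy":[37,93],"jw":64,"p":[44,10,93],"q":89}
After op 10 (replace /fy/0 45): {"fy":[45,93],"jw":64,"p":[44,10,93],"q":89}
After op 11 (add /fy/1 58): {"fy":[45,58,93],"jw":64,"p":[44,10,93],"q":89}
Size at the root: 4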